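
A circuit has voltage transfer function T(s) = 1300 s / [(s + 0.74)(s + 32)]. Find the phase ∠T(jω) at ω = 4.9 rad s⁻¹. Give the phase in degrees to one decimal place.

-0.1°

∠(j4.9) = 90.00°
∠(j4.9 + 0.74) = arctan(4.9/0.74) = 81.41°
∠(j4.9 + 32) = arctan(4.9/32) = 8.71°
∠T(j4.9) = 90.00° − (81.41° + 8.71°) = -0.12°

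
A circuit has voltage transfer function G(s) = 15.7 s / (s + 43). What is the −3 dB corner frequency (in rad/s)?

For a single-pole high-pass, the −3 dB point is at the pole: ω = 43 rad/s.

43 rad/s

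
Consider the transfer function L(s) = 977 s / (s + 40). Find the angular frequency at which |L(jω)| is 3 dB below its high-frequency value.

40 rad s⁻¹

For a single-pole high-pass, the −3 dB point is at the pole: ω = 40 rad s⁻¹.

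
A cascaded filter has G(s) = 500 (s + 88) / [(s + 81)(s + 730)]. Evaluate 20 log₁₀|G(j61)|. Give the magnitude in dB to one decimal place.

|j61 + 88| = √(61² + 88²) = 107.1
|j61 + 81| = √(61² + 81²) = 101.4
|j61 + 730| = √(61² + 730²) = 732.5
|G(j61)| = 500 × 107.1 / (101.4 × 732.5) = 0.72075
20 log₁₀(0.72075) = -2.84 dB

-2.8 dB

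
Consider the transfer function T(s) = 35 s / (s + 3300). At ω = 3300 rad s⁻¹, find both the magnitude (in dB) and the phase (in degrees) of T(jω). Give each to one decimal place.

|T| = 27.9 dB, ∠T = 45.0°

|j3300| = 3300
|j3300 + 3300| = √(3300² + 3300²) = 4667
|T(j3300)| = 35 × 3300 / 4667 = 24.749
20 log₁₀(24.749) = 27.87 dB
∠(j3300) = 90.00°
∠(j3300 + 3300) = arctan(3300/3300) = 45.00°
∠T(j3300) = 90.00° − 45.00° = 45.00°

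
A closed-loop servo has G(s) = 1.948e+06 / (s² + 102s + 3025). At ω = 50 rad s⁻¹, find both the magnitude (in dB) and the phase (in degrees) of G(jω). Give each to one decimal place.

|G| = 51.6 dB, ∠G = -84.1°

|(j50)² + 102(j50) + 3025| = |525 + j5100| = 5127
|G(j50)| = 1.948e+06 / 5127 = 379.95
20 log₁₀(379.95) = 51.59 dB
∠[(j50)² + 102(j50) + 3025] = ∠[525 + j5100] = 84.12°
∠G(j50) = −84.12° = -84.12°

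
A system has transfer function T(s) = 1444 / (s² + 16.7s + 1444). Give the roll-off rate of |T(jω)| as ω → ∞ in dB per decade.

With 0 zeros and 2 poles, the high-frequency asymptotic slope is 20 × (0 − 2) = -40 dB/decade.

-40 dB/decade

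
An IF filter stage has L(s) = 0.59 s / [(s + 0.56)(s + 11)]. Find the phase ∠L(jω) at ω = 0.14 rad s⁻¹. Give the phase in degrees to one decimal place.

75.2°

∠(j0.14) = 90.00°
∠(j0.14 + 0.56) = arctan(0.14/0.56) = 14.04°
∠(j0.14 + 11) = arctan(0.14/11) = 0.73°
∠L(j0.14) = 90.00° − (14.04° + 0.73°) = 75.23°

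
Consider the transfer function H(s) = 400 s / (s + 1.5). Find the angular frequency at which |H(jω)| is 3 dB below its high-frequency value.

1.5 rad/s

For a single-pole high-pass, the −3 dB point is at the pole: ω = 1.5 rad/s.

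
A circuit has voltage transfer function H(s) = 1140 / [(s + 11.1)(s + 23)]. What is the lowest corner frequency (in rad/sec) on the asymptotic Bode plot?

11.1 rad/sec

Break frequencies occur at each pole and zero magnitude: 11.1 rad/sec, 23 rad/sec.
The lowest is 11.1 rad/sec.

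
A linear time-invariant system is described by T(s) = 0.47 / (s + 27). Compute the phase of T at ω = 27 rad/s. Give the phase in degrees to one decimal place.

-45.0 deg

∠(j27 + 27) = arctan(27/27) = 45.00°
∠T(j27) = −45.00° = -45.00°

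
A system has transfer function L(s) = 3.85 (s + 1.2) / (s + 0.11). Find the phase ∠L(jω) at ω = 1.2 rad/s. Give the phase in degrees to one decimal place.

-39.8°

∠(j1.2 + 1.2) = arctan(1.2/1.2) = 45.00°
∠(j1.2 + 0.11) = arctan(1.2/0.11) = 84.76°
∠L(j1.2) = 45.00° − 84.76° = -39.76°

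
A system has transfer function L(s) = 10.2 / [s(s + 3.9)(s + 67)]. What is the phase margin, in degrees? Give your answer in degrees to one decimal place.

89.4 deg

Gain crossover: |L(jω)| = 1 at ω ≈ 0.039 rad s⁻¹.
∠L(j0.039) = −90° − arctan(0.039/3.9) − arctan(0.039/67) ≈ -90.61°
PM = 180° + (-90.61°) = 89.39°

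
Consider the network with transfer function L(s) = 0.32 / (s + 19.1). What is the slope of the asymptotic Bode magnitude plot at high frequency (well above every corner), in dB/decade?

-20 dB/decade

With 0 zeros and 1 pole, the high-frequency asymptotic slope is 20 × (0 − 1) = -20 dB/decade.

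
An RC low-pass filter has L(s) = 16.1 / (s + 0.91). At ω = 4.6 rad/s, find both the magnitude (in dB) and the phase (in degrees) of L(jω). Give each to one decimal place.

|j4.6 + 0.91| = √(4.6² + 0.91²) = 4.689
|L(j4.6)| = 16.1 / 4.689 = 3.4335
20 log₁₀(3.4335) = 10.71 dB
∠(j4.6 + 0.91) = arctan(4.6/0.91) = 78.81°
∠L(j4.6) = −78.81° = -78.81°

|L| = 10.7 dB, ∠L = -78.8°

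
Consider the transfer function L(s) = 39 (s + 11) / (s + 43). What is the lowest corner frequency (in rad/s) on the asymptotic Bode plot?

Break frequencies occur at each pole and zero magnitude: 11 rad/s, 43 rad/s.
The lowest is 11 rad/s.

11 rad/s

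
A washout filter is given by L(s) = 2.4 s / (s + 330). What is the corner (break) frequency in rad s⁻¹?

The single real pole at s = −330 gives a corner at ω = 330 rad s⁻¹.

330 rad s⁻¹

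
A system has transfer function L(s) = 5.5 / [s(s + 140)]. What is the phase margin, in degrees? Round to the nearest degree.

Gain crossover: |L(jω)| = 1 at ω ≈ 0.0393 rad/s.
∠L(j0.0393) = −90° − arctan(0.0393/140) ≈ -90.02°
PM = 180° + (-90.02°) = 89.98°

90°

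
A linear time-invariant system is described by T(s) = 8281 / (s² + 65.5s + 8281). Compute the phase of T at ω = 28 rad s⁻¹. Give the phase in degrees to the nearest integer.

-14°

∠[(j28)² + 65.5(j28) + 8281] = ∠[7497 + j1834] = 13.75°
∠T(j28) = −13.75° = -13.75°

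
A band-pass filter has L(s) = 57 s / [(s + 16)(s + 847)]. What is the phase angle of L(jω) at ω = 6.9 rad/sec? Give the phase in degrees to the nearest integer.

∠(j6.9) = 90.00°
∠(j6.9 + 16) = arctan(6.9/16) = 23.33°
∠(j6.9 + 847) = arctan(6.9/847) = 0.47°
∠L(j6.9) = 90.00° − (23.33° + 0.47°) = 66.21°

66°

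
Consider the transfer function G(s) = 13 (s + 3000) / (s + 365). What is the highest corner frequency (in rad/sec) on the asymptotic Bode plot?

3000 rad/sec

Break frequencies occur at each pole and zero magnitude: 365 rad/sec, 3000 rad/sec.
The highest is 3000 rad/sec.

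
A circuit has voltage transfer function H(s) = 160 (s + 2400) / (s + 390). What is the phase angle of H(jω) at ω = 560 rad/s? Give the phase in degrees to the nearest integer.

∠(j560 + 2400) = arctan(560/2400) = 13.13°
∠(j560 + 390) = arctan(560/390) = 55.15°
∠H(j560) = 13.13° − 55.15° = -42.01°

-42°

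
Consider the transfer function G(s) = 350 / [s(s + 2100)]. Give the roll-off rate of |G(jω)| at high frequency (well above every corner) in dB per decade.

-40 dB/decade

With 0 zeros and 2 poles, the high-frequency asymptotic slope is 20 × (0 − 2) = -40 dB/decade.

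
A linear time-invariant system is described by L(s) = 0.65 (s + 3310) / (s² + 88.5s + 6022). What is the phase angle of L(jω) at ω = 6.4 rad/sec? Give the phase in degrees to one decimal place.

-5.3°

∠(j6.4 + 3310) = arctan(6.4/3310) = 0.11°
∠[(j6.4)² + 88.5(j6.4) + 6022] = ∠[5981 + j566.4] = 5.41°
∠L(j6.4) = 0.11° − 5.41° = -5.30°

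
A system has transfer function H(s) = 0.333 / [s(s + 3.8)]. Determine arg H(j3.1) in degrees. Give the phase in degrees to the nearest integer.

∠(j3.1 + 3.8) = arctan(3.1/3.8) = 39.21°
∠(j3.1) = 90.00°
∠H(j3.1) = − (39.21° + 90.00°) = -129.21°

-129 deg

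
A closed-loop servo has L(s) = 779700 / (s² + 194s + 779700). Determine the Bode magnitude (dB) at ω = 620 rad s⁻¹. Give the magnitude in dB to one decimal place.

|(j620)² + 194(j620) + 779700| = |3.953e+05 + j1.2028e+05| = 4.132e+05
|L(j620)| = 779700 / 4.132e+05 = 1.887
20 log₁₀(1.887) = 5.52 dB

5.5 dB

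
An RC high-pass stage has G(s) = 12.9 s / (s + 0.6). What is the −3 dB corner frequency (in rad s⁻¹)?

0.6 rad s⁻¹

For a single-pole high-pass, the −3 dB point is at the pole: ω = 0.6 rad s⁻¹.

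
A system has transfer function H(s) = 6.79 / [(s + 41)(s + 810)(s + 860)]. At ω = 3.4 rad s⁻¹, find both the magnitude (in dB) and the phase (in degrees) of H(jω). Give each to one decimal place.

|H| = -132.5 dB, ∠H = -5.2°

|j3.4 + 41| = √(3.4² + 41²) = 41.14
|j3.4 + 810| = √(3.4² + 810²) = 810
|j3.4 + 860| = √(3.4² + 860²) = 860
|H(j3.4)| = 6.79 / (41.14 × 810 × 860) = 2.3692e-07
20 log₁₀(2.3692e-07) = -132.51 dB
∠(j3.4 + 41) = arctan(3.4/41) = 4.74°
∠(j3.4 + 810) = arctan(3.4/810) = 0.24°
∠(j3.4 + 860) = arctan(3.4/860) = 0.23°
∠H(j3.4) = − (4.74° + 0.24° + 0.23°) = -5.21°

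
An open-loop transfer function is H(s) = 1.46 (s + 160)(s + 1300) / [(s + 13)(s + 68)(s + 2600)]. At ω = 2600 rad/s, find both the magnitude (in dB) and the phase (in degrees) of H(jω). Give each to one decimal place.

|j2600 + 160| = √(2600² + 160²) = 2605
|j2600 + 1300| = √(2600² + 1300²) = 2907
|j2600 + 13| = √(2600² + 13²) = 2600
|j2600 + 68| = √(2600² + 68²) = 2601
|j2600 + 2600| = √(2600² + 2600²) = 3677
|H(j2600)| = 1.46 × 2605 × 2907 / (2600 × 2601 × 3677) = 0.00044462
20 log₁₀(0.00044462) = -67.04 dB
∠(j2600 + 160) = arctan(2600/160) = 86.48°
∠(j2600 + 1300) = arctan(2600/1300) = 63.43°
∠(j2600 + 13) = arctan(2600/13) = 89.71°
∠(j2600 + 68) = arctan(2600/68) = 88.50°
∠(j2600 + 2600) = arctan(2600/2600) = 45.00°
∠H(j2600) = 86.48° + 63.43° − (89.71° + 88.50° + 45.00°) = -73.30°

|H| = -67.0 dB, ∠H = -73.3°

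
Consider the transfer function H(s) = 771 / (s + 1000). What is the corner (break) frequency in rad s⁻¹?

The single real pole at s = −1000 gives a corner at ω = 1000 rad s⁻¹.

1000 rad s⁻¹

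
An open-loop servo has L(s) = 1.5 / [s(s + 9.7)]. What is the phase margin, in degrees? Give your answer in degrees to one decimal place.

89.1°

Gain crossover: |L(jω)| = 1 at ω ≈ 0.155 rad/sec.
∠L(j0.155) = −90° − arctan(0.155/9.7) ≈ -90.91°
PM = 180° + (-90.91°) = 89.09°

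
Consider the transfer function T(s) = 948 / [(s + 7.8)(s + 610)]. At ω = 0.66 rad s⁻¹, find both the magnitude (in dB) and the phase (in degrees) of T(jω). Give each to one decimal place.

|T| = -14.0 dB, ∠T = -4.9 deg

|j0.66 + 7.8| = √(0.66² + 7.8²) = 7.828
|j0.66 + 610| = √(0.66² + 610²) = 610
|T(j0.66)| = 948 / (7.828 × 610) = 0.19853
20 log₁₀(0.19853) = -14.04 dB
∠(j0.66 + 7.8) = arctan(0.66/7.8) = 4.84°
∠(j0.66 + 610) = arctan(0.66/610) = 0.06°
∠T(j0.66) = − (4.84° + 0.06°) = -4.90°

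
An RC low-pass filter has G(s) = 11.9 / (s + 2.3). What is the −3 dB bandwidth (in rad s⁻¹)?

2.3 rad s⁻¹

For a single-pole low-pass, the −3 dB point is at the pole: ω = 2.3 rad s⁻¹.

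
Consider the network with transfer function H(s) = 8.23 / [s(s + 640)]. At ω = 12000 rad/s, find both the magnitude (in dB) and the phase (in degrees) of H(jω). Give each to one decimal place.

|j12000 + 640| = √(12000² + 640²) = 1.202e+04
|j12000| = 1.2e+04
|H(j12000)| = 8.23 / (1.202e+04 × 1.2e+04) = 5.7072e-08
20 log₁₀(5.7072e-08) = -144.87 dB
∠(j12000 + 640) = arctan(12000/640) = 86.95°
∠(j12000) = 90.00°
∠H(j12000) = − (86.95° + 90.00°) = -176.95°

|H| = -144.9 dB, ∠H = -176.9°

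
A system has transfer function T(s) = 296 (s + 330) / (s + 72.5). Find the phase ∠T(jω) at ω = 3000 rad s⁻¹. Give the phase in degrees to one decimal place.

-4.9°

∠(j3000 + 330) = arctan(3000/330) = 83.72°
∠(j3000 + 72.5) = arctan(3000/72.5) = 88.62°
∠T(j3000) = 83.72° − 88.62° = -4.89°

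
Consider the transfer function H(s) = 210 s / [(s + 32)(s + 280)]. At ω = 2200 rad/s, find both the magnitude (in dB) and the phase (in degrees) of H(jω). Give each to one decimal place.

|j2200| = 2200
|j2200 + 32| = √(2200² + 32²) = 2200
|j2200 + 280| = √(2200² + 280²) = 2218
|H(j2200)| = 210 × 2200 / (2200 × 2218) = 0.094681
20 log₁₀(0.094681) = -20.47 dB
∠(j2200) = 90.00°
∠(j2200 + 32) = arctan(2200/32) = 89.17°
∠(j2200 + 280) = arctan(2200/280) = 82.75°
∠H(j2200) = 90.00° − (89.17° + 82.75°) = -81.91°

|H| = -20.5 dB, ∠H = -81.9 deg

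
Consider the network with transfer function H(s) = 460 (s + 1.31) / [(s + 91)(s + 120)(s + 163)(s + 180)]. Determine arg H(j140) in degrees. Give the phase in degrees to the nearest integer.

-95 deg

∠(j140 + 1.31) = arctan(140/1.31) = 89.46°
∠(j140 + 91) = arctan(140/91) = 56.98°
∠(j140 + 120) = arctan(140/120) = 49.40°
∠(j140 + 163) = arctan(140/163) = 40.66°
∠(j140 + 180) = arctan(140/180) = 37.87°
∠H(j140) = 89.46° − (56.98° + 49.40° + 40.66° + 37.87°) = -95.45°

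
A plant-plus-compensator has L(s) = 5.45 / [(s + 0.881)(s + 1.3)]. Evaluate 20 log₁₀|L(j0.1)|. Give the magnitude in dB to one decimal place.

|j0.1 + 0.881| = √(0.1² + 0.881²) = 0.8867
|j0.1 + 1.3| = √(0.1² + 1.3²) = 1.304
|L(j0.1)| = 5.45 / (0.8867 × 1.304) = 4.7143
20 log₁₀(4.7143) = 13.47 dB

13.5 dB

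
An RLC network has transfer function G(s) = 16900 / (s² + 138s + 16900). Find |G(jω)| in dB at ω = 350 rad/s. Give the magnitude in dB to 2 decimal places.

|(j350)² + 138(j350) + 16900| = |-1.056e+05 + j48300| = 1.161e+05
|G(j350)| = 16900 / 1.161e+05 = 0.14554
20 log₁₀(0.14554) = -16.741 dB

-16.74 dB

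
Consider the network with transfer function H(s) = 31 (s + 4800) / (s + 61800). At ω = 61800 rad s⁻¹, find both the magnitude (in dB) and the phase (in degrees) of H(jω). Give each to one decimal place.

|H| = 26.8 dB, ∠H = 40.6°

|j61800 + 4800| = √(61800² + 4800²) = 6.199e+04
|j61800 + 61800| = √(61800² + 61800²) = 8.74e+04
|H(j61800)| = 31 × 6.199e+04 / 8.74e+04 = 21.986
20 log₁₀(21.986) = 26.84 dB
∠(j61800 + 4800) = arctan(61800/4800) = 85.56°
∠(j61800 + 61800) = arctan(61800/61800) = 45.00°
∠H(j61800) = 85.56° − 45.00° = 40.56°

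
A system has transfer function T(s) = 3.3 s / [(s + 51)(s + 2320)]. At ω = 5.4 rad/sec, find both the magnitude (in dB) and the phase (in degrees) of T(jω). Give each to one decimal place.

|j5.4| = 5.4
|j5.4 + 51| = √(5.4² + 51²) = 51.29
|j5.4 + 2320| = √(5.4² + 2320²) = 2320
|T(j5.4)| = 3.3 × 5.4 / (51.29 × 2320) = 0.00014977
20 log₁₀(0.00014977) = -76.49 dB
∠(j5.4) = 90.00°
∠(j5.4 + 51) = arctan(5.4/51) = 6.04°
∠(j5.4 + 2320) = arctan(5.4/2320) = 0.13°
∠T(j5.4) = 90.00° − (6.04° + 0.13°) = 83.82°

|T| = -76.5 dB, ∠T = 83.8°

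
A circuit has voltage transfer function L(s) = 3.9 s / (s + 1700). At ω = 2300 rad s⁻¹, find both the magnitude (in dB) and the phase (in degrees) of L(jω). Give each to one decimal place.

|j2300| = 2300
|j2300 + 1700| = √(2300² + 1700²) = 2860
|L(j2300)| = 3.9 × 2300 / 2860 = 3.1363
20 log₁₀(3.1363) = 9.93 dB
∠(j2300) = 90.00°
∠(j2300 + 1700) = arctan(2300/1700) = 53.53°
∠L(j2300) = 90.00° − 53.53° = 36.47°

|L| = 9.9 dB, ∠L = 36.5°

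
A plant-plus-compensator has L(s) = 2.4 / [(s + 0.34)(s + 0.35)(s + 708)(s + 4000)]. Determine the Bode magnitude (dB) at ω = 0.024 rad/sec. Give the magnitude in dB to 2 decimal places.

-102.99 dB

|j0.024 + 0.34| = √(0.024² + 0.34²) = 0.3408
|j0.024 + 0.35| = √(0.024² + 0.35²) = 0.3508
|j0.024 + 708| = √(0.024² + 708²) = 708
|j0.024 + 4000| = √(0.024² + 4000²) = 4000
|L(j0.024)| = 2.4 / (0.3408 × 0.3508 × 708 × 4000) = 7.0872e-06
20 log₁₀(7.0872e-06) = -102.991 dB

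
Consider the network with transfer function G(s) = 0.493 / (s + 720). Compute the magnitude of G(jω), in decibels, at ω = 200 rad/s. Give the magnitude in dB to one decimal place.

|j200 + 720| = √(200² + 720²) = 747.3
|G(j200)| = 0.493 / 747.3 = 0.00065974
20 log₁₀(0.00065974) = -63.61 dB

-63.6 dB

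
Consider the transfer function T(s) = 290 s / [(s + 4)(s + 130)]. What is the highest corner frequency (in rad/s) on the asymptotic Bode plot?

Break frequencies occur at each pole and zero magnitude: 4 rad/s, 130 rad/s.
The highest is 130 rad/s.

130 rad/s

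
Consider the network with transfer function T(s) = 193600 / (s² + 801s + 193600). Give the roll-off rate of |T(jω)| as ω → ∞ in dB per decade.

-40 dB/decade

With 0 zeros and 2 poles, the high-frequency asymptotic slope is 20 × (0 − 2) = -40 dB/decade.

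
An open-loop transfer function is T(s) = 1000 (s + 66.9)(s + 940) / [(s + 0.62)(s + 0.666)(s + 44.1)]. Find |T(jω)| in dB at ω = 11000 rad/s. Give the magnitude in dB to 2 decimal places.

-20.80 dB

|j11000 + 66.9| = √(11000² + 66.9²) = 1.1e+04
|j11000 + 940| = √(11000² + 940²) = 1.104e+04
|j11000 + 0.62| = √(11000² + 0.62²) = 1.1e+04
|j11000 + 0.666| = √(11000² + 0.666²) = 1.1e+04
|j11000 + 44.1| = √(11000² + 44.1²) = 1.1e+04
|T(j11000)| = 1000 × 1.1e+04 × 1.104e+04 / (1.1e+04 × 1.1e+04 × 1.1e+04) = 0.091241
20 log₁₀(0.091241) = -20.796 dB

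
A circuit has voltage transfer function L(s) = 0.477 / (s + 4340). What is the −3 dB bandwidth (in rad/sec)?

For a single-pole low-pass, the −3 dB point is at the pole: ω = 4340 rad/sec.

4340 rad/sec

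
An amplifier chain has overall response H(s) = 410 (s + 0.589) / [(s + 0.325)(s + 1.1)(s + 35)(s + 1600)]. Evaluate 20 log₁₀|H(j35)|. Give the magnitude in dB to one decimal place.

|j35 + 0.589| = √(35² + 0.589²) = 35
|j35 + 0.325| = √(35² + 0.325²) = 35
|j35 + 1.1| = √(35² + 1.1²) = 35.02
|j35 + 35| = √(35² + 35²) = 49.5
|j35 + 1600| = √(35² + 1600²) = 1600
|H(j35)| = 410 × 35 / (35 × 35.02 × 49.5 × 1600) = 0.00014782
20 log₁₀(0.00014782) = -76.61 dB

-76.6 dB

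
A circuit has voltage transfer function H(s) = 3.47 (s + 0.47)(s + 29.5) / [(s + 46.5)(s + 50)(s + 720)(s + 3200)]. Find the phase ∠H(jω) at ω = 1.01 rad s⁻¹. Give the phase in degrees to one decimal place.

64.5°

∠(j1.01 + 0.47) = arctan(1.01/0.47) = 65.05°
∠(j1.01 + 29.5) = arctan(1.01/29.5) = 1.96°
∠(j1.01 + 46.5) = arctan(1.01/46.5) = 1.24°
∠(j1.01 + 50) = arctan(1.01/50) = 1.16°
∠(j1.01 + 720) = arctan(1.01/720) = 0.08°
∠(j1.01 + 3200) = arctan(1.01/3200) = 0.02°
∠H(j1.01) = 65.05° + 1.96° − (1.24° + 1.16° + 0.08° + 0.02°) = 64.51°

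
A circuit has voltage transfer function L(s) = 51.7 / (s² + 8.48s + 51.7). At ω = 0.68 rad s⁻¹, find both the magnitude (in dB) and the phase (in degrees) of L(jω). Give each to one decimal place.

|(j0.68)² + 8.48(j0.68) + 51.7| = |51.238 + j5.7664| = 51.56
|L(j0.68)| = 51.7 / 51.56 = 1.0027
20 log₁₀(1.0027) = 0.02 dB
∠[(j0.68)² + 8.48(j0.68) + 51.7] = ∠[51.238 + j5.7664] = 6.42°
∠L(j0.68) = −6.42° = -6.42°

|L| = 0.0 dB, ∠L = -6.4 deg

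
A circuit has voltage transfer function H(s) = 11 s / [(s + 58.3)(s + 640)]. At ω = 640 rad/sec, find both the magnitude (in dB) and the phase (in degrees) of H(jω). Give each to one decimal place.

|H| = -38.3 dB, ∠H = -39.8°

|j640| = 640
|j640 + 58.3| = √(640² + 58.3²) = 642.6
|j640 + 640| = √(640² + 640²) = 905.1
|H(j640)| = 11 × 640 / (642.6 × 905.1) = 0.012103
20 log₁₀(0.012103) = -38.34 dB
∠(j640) = 90.00°
∠(j640 + 58.3) = arctan(640/58.3) = 84.80°
∠(j640 + 640) = arctan(640/640) = 45.00°
∠H(j640) = 90.00° − (84.80° + 45.00°) = -39.80°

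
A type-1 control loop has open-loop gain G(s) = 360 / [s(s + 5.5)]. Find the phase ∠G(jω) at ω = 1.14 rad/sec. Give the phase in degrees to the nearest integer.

-102°

∠(j1.14 + 5.5) = arctan(1.14/5.5) = 11.71°
∠(j1.14) = 90.00°
∠G(j1.14) = − (11.71° + 90.00°) = -101.71°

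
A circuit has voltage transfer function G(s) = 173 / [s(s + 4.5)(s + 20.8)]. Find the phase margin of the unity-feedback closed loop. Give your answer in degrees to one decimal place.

64.3°

Gain crossover: |G(jω)| = 1 at ω ≈ 1.72 rad/s.
∠G(j1.72) = −90° − arctan(1.72/4.5) − arctan(1.72/20.8) ≈ -115.65°
PM = 180° + (-115.65°) = 64.35°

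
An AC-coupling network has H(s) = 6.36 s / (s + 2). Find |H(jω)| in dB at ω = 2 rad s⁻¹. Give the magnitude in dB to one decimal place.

|j2| = 2
|j2 + 2| = √(2² + 2²) = 2.828
|H(j2)| = 6.36 × 2 / 2.828 = 4.4972
20 log₁₀(4.4972) = 13.06 dB

13.1 dB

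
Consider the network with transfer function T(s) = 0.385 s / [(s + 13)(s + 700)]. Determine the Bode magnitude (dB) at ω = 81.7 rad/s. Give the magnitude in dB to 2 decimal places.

|j81.7| = 81.7
|j81.7 + 13| = √(81.7² + 13²) = 82.73
|j81.7 + 700| = √(81.7² + 700²) = 704.8
|T(j81.7)| = 0.385 × 81.7 / (82.73 × 704.8) = 0.0005395
20 log₁₀(0.0005395) = -65.360 dB

-65.36 dB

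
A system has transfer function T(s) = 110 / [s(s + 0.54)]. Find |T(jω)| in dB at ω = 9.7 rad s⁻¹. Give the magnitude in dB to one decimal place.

1.3 dB

|j9.7 + 0.54| = √(9.7² + 0.54²) = 9.715
|j9.7| = 9.7
|T(j9.7)| = 110 / (9.715 × 9.7) = 1.1673
20 log₁₀(1.1673) = 1.34 dB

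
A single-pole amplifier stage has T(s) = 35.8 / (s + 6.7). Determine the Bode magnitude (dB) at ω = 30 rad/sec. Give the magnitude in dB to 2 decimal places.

|j30 + 6.7| = √(30² + 6.7²) = 30.74
|T(j30)| = 35.8 / 30.74 = 1.1646
20 log₁₀(1.1646) = 1.324 dB

1.32 dB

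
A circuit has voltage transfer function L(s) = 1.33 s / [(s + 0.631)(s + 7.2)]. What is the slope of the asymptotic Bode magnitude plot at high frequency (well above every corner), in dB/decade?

With 1 zero and 2 poles, the high-frequency asymptotic slope is 20 × (1 − 2) = -20 dB/decade.

-20 dB/decade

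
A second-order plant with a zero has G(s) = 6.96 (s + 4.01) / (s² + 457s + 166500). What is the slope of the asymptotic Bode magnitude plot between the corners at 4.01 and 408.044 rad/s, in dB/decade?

20 dB/decade

In this band the factors already past their corner are: zero at 4.01; net slope = 20 dB/decade.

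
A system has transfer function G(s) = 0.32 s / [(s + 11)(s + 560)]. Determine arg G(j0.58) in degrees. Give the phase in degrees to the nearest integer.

87°

∠(j0.58) = 90.00°
∠(j0.58 + 11) = arctan(0.58/11) = 3.02°
∠(j0.58 + 560) = arctan(0.58/560) = 0.06°
∠G(j0.58) = 90.00° − (3.02° + 0.06°) = 86.92°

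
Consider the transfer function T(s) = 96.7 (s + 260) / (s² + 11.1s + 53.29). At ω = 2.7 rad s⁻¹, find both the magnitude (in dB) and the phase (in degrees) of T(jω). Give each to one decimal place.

|j2.7 + 260| = √(2.7² + 260²) = 260
|(j2.7)² + 11.1(j2.7) + 53.29| = |46 + j29.97| = 54.9
|T(j2.7)| = 96.7 × 260 / 54.9 = 457.97
20 log₁₀(457.97) = 53.22 dB
∠(j2.7 + 260) = arctan(2.7/260) = 0.59°
∠[(j2.7)² + 11.1(j2.7) + 53.29] = ∠[46 + j29.97] = 33.09°
∠T(j2.7) = 0.59° − 33.09° = -32.49°

|T| = 53.2 dB, ∠T = -32.5°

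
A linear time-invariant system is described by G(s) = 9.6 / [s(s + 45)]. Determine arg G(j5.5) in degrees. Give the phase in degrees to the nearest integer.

-97 deg

∠(j5.5 + 45) = arctan(5.5/45) = 6.97°
∠(j5.5) = 90.00°
∠G(j5.5) = − (6.97° + 90.00°) = -96.97°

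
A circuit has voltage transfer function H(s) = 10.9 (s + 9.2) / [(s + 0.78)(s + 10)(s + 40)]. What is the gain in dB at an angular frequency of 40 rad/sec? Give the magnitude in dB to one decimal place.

|j40 + 9.2| = √(40² + 9.2²) = 41.04
|j40 + 0.78| = √(40² + 0.78²) = 40.01
|j40 + 10| = √(40² + 10²) = 41.23
|j40 + 40| = √(40² + 40²) = 56.57
|H(j40)| = 10.9 × 41.04 / (40.01 × 41.23 × 56.57) = 0.0047944
20 log₁₀(0.0047944) = -46.39 dB

-46.4 dB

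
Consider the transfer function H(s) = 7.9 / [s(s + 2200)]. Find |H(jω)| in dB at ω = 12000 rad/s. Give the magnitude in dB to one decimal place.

|j12000 + 2200| = √(12000² + 2200²) = 1.22e+04
|j12000| = 1.2e+04
|H(j12000)| = 7.9 / (1.22e+04 × 1.2e+04) = 5.3962e-08
20 log₁₀(5.3962e-08) = -145.36 dB

-145.4 dB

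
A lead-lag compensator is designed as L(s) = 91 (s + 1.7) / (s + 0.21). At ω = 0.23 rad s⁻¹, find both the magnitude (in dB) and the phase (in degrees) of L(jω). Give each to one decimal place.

|L| = 54.0 dB, ∠L = -39.9°

|j0.23 + 1.7| = √(0.23² + 1.7²) = 1.715
|j0.23 + 0.21| = √(0.23² + 0.21²) = 0.3114
|L(j0.23)| = 91 × 1.715 / 0.3114 = 501.24
20 log₁₀(501.24) = 54.00 dB
∠(j0.23 + 1.7) = arctan(0.23/1.7) = 7.70°
∠(j0.23 + 0.21) = arctan(0.23/0.21) = 47.60°
∠L(j0.23) = 7.70° − 47.60° = -39.90°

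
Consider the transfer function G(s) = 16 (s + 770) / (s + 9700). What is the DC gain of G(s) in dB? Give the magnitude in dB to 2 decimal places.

G(0) = 16 × 770 / 9700 = 1.2701
20 log₁₀(1.2701) = 2.077 dB

2.08 dB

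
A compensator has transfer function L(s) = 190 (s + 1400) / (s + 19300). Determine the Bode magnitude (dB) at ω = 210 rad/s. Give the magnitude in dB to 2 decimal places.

|j210 + 1400| = √(210² + 1400²) = 1416
|j210 + 19300| = √(210² + 19300²) = 1.93e+04
|L(j210)| = 190 × 1416 / 1.93e+04 = 13.936
20 log₁₀(13.936) = 22.883 dB

22.88 dB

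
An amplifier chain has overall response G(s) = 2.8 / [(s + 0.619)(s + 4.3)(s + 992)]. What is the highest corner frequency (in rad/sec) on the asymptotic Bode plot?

992 rad/sec

Break frequencies occur at each pole and zero magnitude: 0.619 rad/sec, 4.3 rad/sec, 992 rad/sec.
The highest is 992 rad/sec.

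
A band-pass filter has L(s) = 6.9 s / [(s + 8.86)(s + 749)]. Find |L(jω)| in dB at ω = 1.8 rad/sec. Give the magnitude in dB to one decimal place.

|j1.8| = 1.8
|j1.8 + 8.86| = √(1.8² + 8.86²) = 9.041
|j1.8 + 749| = √(1.8² + 749²) = 749
|L(j1.8)| = 6.9 × 1.8 / (9.041 × 749) = 0.0018341
20 log₁₀(0.0018341) = -54.73 dB

-54.7 dB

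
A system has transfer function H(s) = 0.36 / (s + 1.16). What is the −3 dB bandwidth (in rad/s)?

For a single-pole low-pass, the −3 dB point is at the pole: ω = 1.16 rad/s.

1.16 rad/s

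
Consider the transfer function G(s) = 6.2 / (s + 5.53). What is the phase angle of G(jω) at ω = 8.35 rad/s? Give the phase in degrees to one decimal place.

-56.5 deg

∠(j8.35 + 5.53) = arctan(8.35/5.53) = 56.48°
∠G(j8.35) = −56.48° = -56.48°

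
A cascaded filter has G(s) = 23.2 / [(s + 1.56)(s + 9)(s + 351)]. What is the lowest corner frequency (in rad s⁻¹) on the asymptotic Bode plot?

Break frequencies occur at each pole and zero magnitude: 1.56 rad s⁻¹, 9 rad s⁻¹, 351 rad s⁻¹.
The lowest is 1.56 rad s⁻¹.

1.56 rad s⁻¹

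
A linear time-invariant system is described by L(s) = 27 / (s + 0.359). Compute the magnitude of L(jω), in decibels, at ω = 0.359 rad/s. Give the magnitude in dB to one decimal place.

34.5 dB

|j0.359 + 0.359| = √(0.359² + 0.359²) = 0.5077
|L(j0.359)| = 27 / 0.5077 = 53.181
20 log₁₀(53.181) = 34.52 dB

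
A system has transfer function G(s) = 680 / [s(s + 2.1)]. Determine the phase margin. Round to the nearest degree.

Gain crossover: |G(jω)| = 1 at ω ≈ 26 rad/s.
∠G(j26) = −90° − arctan(26/2.1) ≈ -175.39°
PM = 180° + (-175.39°) = 4.61°

5 deg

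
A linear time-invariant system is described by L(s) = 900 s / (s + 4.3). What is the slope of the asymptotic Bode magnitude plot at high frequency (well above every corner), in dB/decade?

0 dB/decade

With 1 zero and 1 pole, the high-frequency asymptotic slope is 20 × (1 − 1) = 0 dB/decade.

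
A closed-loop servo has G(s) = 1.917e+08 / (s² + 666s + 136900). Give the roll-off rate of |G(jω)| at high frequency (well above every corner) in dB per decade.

With 0 zeros and 2 poles, the high-frequency asymptotic slope is 20 × (0 − 2) = -40 dB/decade.

-40 dB/decade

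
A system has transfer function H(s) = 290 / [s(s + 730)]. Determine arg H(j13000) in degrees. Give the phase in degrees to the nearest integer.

∠(j13000 + 730) = arctan(13000/730) = 86.79°
∠(j13000) = 90.00°
∠H(j13000) = − (86.79° + 90.00°) = -176.79°

-177°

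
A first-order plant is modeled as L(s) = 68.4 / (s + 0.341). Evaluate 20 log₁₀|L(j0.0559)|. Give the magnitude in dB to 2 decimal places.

|j0.0559 + 0.341| = √(0.0559² + 0.341²) = 0.3456
|L(j0.0559)| = 68.4 / 0.3456 = 197.94
20 log₁₀(197.94) = 45.931 dB

45.93 dB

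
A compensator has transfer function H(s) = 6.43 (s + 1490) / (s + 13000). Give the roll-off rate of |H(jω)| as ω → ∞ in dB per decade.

With 1 zero and 1 pole, the high-frequency asymptotic slope is 20 × (1 − 1) = 0 dB/decade.

0 dB/decade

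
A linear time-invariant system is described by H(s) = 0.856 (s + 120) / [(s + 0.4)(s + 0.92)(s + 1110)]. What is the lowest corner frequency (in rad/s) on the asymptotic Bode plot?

Break frequencies occur at each pole and zero magnitude: 0.4 rad/s, 0.92 rad/s, 120 rad/s, 1110 rad/s.
The lowest is 0.4 rad/s.

0.4 rad/s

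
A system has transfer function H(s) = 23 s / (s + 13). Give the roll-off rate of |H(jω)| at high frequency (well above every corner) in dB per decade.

With 1 zero and 1 pole, the high-frequency asymptotic slope is 20 × (1 − 1) = 0 dB/decade.

0 dB/decade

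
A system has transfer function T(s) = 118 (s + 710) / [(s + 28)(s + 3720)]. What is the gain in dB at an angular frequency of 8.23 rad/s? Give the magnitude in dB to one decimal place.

|j8.23 + 710| = √(8.23² + 710²) = 710
|j8.23 + 28| = √(8.23² + 28²) = 29.18
|j8.23 + 3720| = √(8.23² + 3720²) = 3720
|T(j8.23)| = 118 × 710 / (29.18 × 3720) = 0.77174
20 log₁₀(0.77174) = -2.25 dB

-2.3 dB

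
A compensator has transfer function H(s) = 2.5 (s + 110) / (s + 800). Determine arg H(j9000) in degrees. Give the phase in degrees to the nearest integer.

∠(j9000 + 110) = arctan(9000/110) = 89.30°
∠(j9000 + 800) = arctan(9000/800) = 84.92°
∠H(j9000) = 89.30° − 84.92° = 4.38°

4°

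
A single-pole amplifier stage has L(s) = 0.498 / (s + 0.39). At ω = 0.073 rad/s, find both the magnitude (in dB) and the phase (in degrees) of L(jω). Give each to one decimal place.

|L| = 2.0 dB, ∠L = -10.6 deg

|j0.073 + 0.39| = √(0.073² + 0.39²) = 0.3968
|L(j0.073)| = 0.498 / 0.3968 = 1.2551
20 log₁₀(1.2551) = 1.97 dB
∠(j0.073 + 0.39) = arctan(0.073/0.39) = 10.60°
∠L(j0.073) = −10.60° = -10.60°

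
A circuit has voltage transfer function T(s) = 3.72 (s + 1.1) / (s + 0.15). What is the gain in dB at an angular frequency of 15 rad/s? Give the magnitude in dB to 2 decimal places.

|j15 + 1.1| = √(15² + 1.1²) = 15.04
|j15 + 0.15| = √(15² + 0.15²) = 15
|T(j15)| = 3.72 × 15.04 / 15 = 3.7298
20 log₁₀(3.7298) = 11.434 dB

11.43 dB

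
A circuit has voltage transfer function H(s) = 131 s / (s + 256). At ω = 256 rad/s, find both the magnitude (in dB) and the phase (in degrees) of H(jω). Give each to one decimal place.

|j256| = 256
|j256 + 256| = √(256² + 256²) = 362
|H(j256)| = 131 × 256 / 362 = 92.631
20 log₁₀(92.631) = 39.34 dB
∠(j256) = 90.00°
∠(j256 + 256) = arctan(256/256) = 45.00°
∠H(j256) = 90.00° − 45.00° = 45.00°

|H| = 39.3 dB, ∠H = 45.0°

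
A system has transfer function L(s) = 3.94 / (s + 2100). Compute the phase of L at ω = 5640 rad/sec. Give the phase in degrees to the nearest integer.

-70 deg

∠(j5640 + 2100) = arctan(5640/2100) = 69.58°
∠L(j5640) = −69.58° = -69.58°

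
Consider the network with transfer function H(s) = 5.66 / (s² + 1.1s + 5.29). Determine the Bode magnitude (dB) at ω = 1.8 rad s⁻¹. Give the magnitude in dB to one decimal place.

6.0 dB

|(j1.8)² + 1.1(j1.8) + 5.29| = |2.05 + j1.98| = 2.85
|H(j1.8)| = 5.66 / 2.85 = 1.9859
20 log₁₀(1.9859) = 5.96 dB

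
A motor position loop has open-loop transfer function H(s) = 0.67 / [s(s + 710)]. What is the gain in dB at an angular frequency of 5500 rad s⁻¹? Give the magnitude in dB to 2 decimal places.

|j5500 + 710| = √(5500² + 710²) = 5546
|j5500| = 5500
|H(j5500)| = 0.67 / (5546 × 5500) = 2.1966e-08
20 log₁₀(2.1966e-08) = -153.165 dB

-153.16 dB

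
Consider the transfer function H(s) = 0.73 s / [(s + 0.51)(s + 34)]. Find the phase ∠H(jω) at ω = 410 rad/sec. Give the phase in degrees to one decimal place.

∠(j410) = 90.00°
∠(j410 + 0.51) = arctan(410/0.51) = 89.93°
∠(j410 + 34) = arctan(410/34) = 85.26°
∠H(j410) = 90.00° − (89.93° + 85.26°) = -85.19°

-85.2°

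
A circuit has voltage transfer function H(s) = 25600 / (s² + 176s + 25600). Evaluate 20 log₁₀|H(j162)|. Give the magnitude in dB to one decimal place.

-0.9 dB

|(j162)² + 176(j162) + 25600| = |-644 + j28512| = 2.852e+04
|H(j162)| = 25600 / 2.852e+04 = 0.89764
20 log₁₀(0.89764) = -0.94 dB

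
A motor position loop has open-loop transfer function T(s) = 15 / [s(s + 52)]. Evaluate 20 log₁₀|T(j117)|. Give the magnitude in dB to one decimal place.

-60.0 dB

|j117 + 52| = √(117² + 52²) = 128
|j117| = 117
|T(j117)| = 15 / (128 × 117) = 0.0010013
20 log₁₀(0.0010013) = -59.99 dB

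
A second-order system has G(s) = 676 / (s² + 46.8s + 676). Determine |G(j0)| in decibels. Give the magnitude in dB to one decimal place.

0.0 dB

G(0) = 676 / 676 = 1
20 log₁₀(1) = 0.00 dB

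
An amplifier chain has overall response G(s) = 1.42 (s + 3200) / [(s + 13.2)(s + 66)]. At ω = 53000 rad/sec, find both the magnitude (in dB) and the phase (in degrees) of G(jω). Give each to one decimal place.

|j53000 + 3200| = √(53000² + 3200²) = 5.31e+04
|j53000 + 13.2| = √(53000² + 13.2²) = 5.3e+04
|j53000 + 66| = √(53000² + 66²) = 5.3e+04
|G(j53000)| = 1.42 × 5.31e+04 / (5.3e+04 × 5.3e+04) = 2.6841e-05
20 log₁₀(2.6841e-05) = -91.42 dB
∠(j53000 + 3200) = arctan(53000/3200) = 86.54°
∠(j53000 + 13.2) = arctan(53000/13.2) = 89.99°
∠(j53000 + 66) = arctan(53000/66) = 89.93°
∠G(j53000) = 86.54° − (89.99° + 89.93°) = -93.37°

|G| = -91.4 dB, ∠G = -93.4°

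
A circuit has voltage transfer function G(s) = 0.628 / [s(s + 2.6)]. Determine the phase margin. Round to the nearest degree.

Gain crossover: |G(jω)| = 1 at ω ≈ 0.241 rad/s.
∠G(j0.241) = −90° − arctan(0.241/2.6) ≈ -95.29°
PM = 180° + (-95.29°) = 84.71°

85 deg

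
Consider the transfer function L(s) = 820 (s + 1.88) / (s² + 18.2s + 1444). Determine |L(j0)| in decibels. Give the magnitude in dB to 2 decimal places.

L(0) = 820 × 1.88 / 1444 = 1.0676
20 log₁₀(1.0676) = 0.568 dB

0.57 dB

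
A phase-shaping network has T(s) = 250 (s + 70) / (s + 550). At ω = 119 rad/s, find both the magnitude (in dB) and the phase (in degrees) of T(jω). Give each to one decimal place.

|T| = 35.8 dB, ∠T = 47.3°

|j119 + 70| = √(119² + 70²) = 138.1
|j119 + 550| = √(119² + 550²) = 562.7
|T(j119)| = 250 × 138.1 / 562.7 = 61.336
20 log₁₀(61.336) = 35.75 dB
∠(j119 + 70) = arctan(119/70) = 59.53°
∠(j119 + 550) = arctan(119/550) = 12.21°
∠T(j119) = 59.53° − 12.21° = 47.33°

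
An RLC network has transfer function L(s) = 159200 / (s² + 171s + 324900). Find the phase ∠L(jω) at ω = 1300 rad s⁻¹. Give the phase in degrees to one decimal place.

∠[(j1300)² + 171(j1300) + 324900] = ∠[-1.3651e+06 + j2.223e+05] = 170.75°
∠L(j1300) = −170.75° = -170.75°

-170.8°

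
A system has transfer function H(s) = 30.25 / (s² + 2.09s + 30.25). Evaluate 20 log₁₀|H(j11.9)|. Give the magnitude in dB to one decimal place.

|(j11.9)² + 2.09(j11.9) + 30.25| = |-111.36 + j24.871| = 114.1
|H(j11.9)| = 30.25 / 114.1 = 0.26511
20 log₁₀(0.26511) = -11.53 dB

-11.5 dB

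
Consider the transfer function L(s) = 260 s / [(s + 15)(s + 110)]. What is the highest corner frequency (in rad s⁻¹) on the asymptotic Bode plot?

110 rad s⁻¹

Break frequencies occur at each pole and zero magnitude: 15 rad s⁻¹, 110 rad s⁻¹.
The highest is 110 rad s⁻¹.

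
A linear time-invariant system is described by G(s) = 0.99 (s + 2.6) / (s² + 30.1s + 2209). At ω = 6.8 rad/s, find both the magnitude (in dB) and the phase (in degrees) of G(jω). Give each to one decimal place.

|G| = -49.6 dB, ∠G = 63.7°

|j6.8 + 2.6| = √(6.8² + 2.6²) = 7.28
|(j6.8)² + 30.1(j6.8) + 2209| = |2162.8 + j204.68| = 2172
|G(j6.8)| = 0.99 × 7.28 / 2172 = 0.0033176
20 log₁₀(0.0033176) = -49.58 dB
∠(j6.8 + 2.6) = arctan(6.8/2.6) = 69.08°
∠[(j6.8)² + 30.1(j6.8) + 2209] = ∠[2162.8 + j204.68] = 5.41°
∠G(j6.8) = 69.08° − 5.41° = 63.67°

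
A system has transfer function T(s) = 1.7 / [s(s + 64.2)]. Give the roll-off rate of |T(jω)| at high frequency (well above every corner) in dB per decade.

With 0 zeros and 2 poles, the high-frequency asymptotic slope is 20 × (0 − 2) = -40 dB/decade.

-40 dB/decade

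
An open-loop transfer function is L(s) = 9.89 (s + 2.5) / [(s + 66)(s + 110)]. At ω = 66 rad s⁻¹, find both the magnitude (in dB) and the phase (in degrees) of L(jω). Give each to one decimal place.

|j66 + 2.5| = √(66² + 2.5²) = 66.05
|j66 + 66| = √(66² + 66²) = 93.34
|j66 + 110| = √(66² + 110²) = 128.3
|L(j66)| = 9.89 × 66.05 / (93.34 × 128.3) = 0.054554
20 log₁₀(0.054554) = -25.26 dB
∠(j66 + 2.5) = arctan(66/2.5) = 87.83°
∠(j66 + 66) = arctan(66/66) = 45.00°
∠(j66 + 110) = arctan(66/110) = 30.96°
∠L(j66) = 87.83° − (45.00° + 30.96°) = 11.87°

|L| = -25.3 dB, ∠L = 11.9°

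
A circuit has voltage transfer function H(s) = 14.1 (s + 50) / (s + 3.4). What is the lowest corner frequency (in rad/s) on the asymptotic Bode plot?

Break frequencies occur at each pole and zero magnitude: 3.4 rad/s, 50 rad/s.
The lowest is 3.4 rad/s.

3.4 rad/s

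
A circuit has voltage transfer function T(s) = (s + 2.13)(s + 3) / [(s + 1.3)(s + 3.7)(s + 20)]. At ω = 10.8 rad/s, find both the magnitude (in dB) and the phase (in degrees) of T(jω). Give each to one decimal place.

|T| = -27.2 dB, ∠T = -29.3°

|j10.8 + 2.13| = √(10.8² + 2.13²) = 11.01
|j10.8 + 3| = √(10.8² + 3²) = 11.21
|j10.8 + 1.3| = √(10.8² + 1.3²) = 10.88
|j10.8 + 3.7| = √(10.8² + 3.7²) = 11.42
|j10.8 + 20| = √(10.8² + 20²) = 22.73
|T(j10.8)| = 1 × 11.01 × 11.21 / (10.88 × 11.42 × 22.73) = 0.043713
20 log₁₀(0.043713) = -27.19 dB
∠(j10.8 + 2.13) = arctan(10.8/2.13) = 78.84°
∠(j10.8 + 3) = arctan(10.8/3) = 74.48°
∠(j10.8 + 1.3) = arctan(10.8/1.3) = 83.14°
∠(j10.8 + 3.7) = arctan(10.8/3.7) = 71.09°
∠(j10.8 + 20) = arctan(10.8/20) = 28.37°
∠T(j10.8) = 78.84° + 74.48° − (83.14° + 71.09° + 28.37°) = -29.28°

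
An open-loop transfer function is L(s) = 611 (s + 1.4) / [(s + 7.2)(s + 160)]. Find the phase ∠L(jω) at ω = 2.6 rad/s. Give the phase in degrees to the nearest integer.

∠(j2.6 + 1.4) = arctan(2.6/1.4) = 61.70°
∠(j2.6 + 7.2) = arctan(2.6/7.2) = 19.86°
∠(j2.6 + 160) = arctan(2.6/160) = 0.93°
∠L(j2.6) = 61.70° − (19.86° + 0.93°) = 40.91°

41°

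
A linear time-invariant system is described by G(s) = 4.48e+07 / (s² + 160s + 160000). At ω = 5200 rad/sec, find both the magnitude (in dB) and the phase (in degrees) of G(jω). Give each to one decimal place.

|(j5200)² + 160(j5200) + 160000| = |-2.688e+07 + j8.32e+05| = 2.689e+07
|G(j5200)| = 4.48e+07 / 2.689e+07 = 1.6659
20 log₁₀(1.6659) = 4.43 dB
∠[(j5200)² + 160(j5200) + 160000] = ∠[-2.688e+07 + j8.32e+05] = 178.23°
∠G(j5200) = −178.23° = -178.23°

|G| = 4.4 dB, ∠G = -178.2°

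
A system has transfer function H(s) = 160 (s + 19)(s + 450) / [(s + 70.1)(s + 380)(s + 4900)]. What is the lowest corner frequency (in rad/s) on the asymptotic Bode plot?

Break frequencies occur at each pole and zero magnitude: 19 rad/s, 70.1 rad/s, 380 rad/s, 450 rad/s, 4900 rad/s.
The lowest is 19 rad/s.

19 rad/s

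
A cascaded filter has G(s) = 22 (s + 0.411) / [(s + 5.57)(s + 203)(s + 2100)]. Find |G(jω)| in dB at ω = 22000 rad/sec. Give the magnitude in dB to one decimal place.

-146.9 dB

|j22000 + 0.411| = √(22000² + 0.411²) = 2.2e+04
|j22000 + 5.57| = √(22000² + 5.57²) = 2.2e+04
|j22000 + 203| = √(22000² + 203²) = 2.2e+04
|j22000 + 2100| = √(22000² + 2100²) = 2.21e+04
|G(j22000)| = 22 × 2.2e+04 / (2.2e+04 × 2.2e+04 × 2.21e+04) = 4.5247e-08
20 log₁₀(4.5247e-08) = -146.89 dB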